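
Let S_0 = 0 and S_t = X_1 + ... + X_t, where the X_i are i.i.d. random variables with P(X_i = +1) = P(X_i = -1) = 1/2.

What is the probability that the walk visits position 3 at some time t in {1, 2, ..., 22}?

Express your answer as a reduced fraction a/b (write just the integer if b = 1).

Count via complement. Let g(t,s) = #length-t paths at position s with S_1..S_t all ≠ 3.
g(t,s) = g(t-1,s-1) + g(t-1,s+1) for s ≠ 3; g(t,3) = 0.
t=0: g(0,0)=1
t=1: g(1,-1)=1 g(1,1)=1
t=2: g(2,-2)=1 g(2,0)=2 g(2,2)=1
t=3: g(3,-3)=1 g(3,-1)=3 g(3,1)=3
t=4: g(4,-4)=1 g(4,-2)=4 g(4,0)=6 g(4,2)=3
t=5: g(5,-5)=1 g(5,-3)=5 g(5,-1)=10 g(5,1)=9
t=6: g(6,-6)=1 g(6,-4)=6 g(6,-2)=15 g(6,0)=19 g(6,2)=9
t=7: g(7,-7)=1 g(7,-5)=7 g(7,-3)=21 g(7,-1)=34 g(7,1)=28
t=8: g(8,-8)=1 g(8,-6)=8 g(8,-4)=28 g(8,-2)=55 g(8,0)=62 g(8,2)=28
t=9: g(9,-9)=1 g(9,-7)=9 g(9,-5)=36 g(9,-3)=83 g(9,-1)=117 g(9,1)=90
t=10: g(10,-10)=1 g(10,-8)=10 g(10,-6)=45 g(10,-4)=119 g(10,-2)=200 g(10,0)=207 g(10,2)=90
t=11: g(11,-11)=1 g(11,-9)=11 g(11,-7)=55 g(11,-5)=164 g(11,-3)=319 g(11,-1)=407 g(11,1)=297
t=12: g(12,-12)=1 g(12,-10)=12 g(12,-8)=66 g(12,-6)=219 g(12,-4)=483 g(12,-2)=726 g(12,0)=704 g(12,2)=297
t=13: g(13,-13)=1 g(13,-11)=13 g(13,-9)=78 g(13,-7)=285 g(13,-5)=702 g(13,-3)=1209 g(13,-1)=1430 g(13,1)=1001
t=14: g(14,-14)=1 g(14,-12)=14 g(14,-10)=91 g(14,-8)=363 g(14,-6)=987 g(14,-4)=1911 g(14,-2)=2639 g(14,0)=2431 g(14,2)=1001
t=15: g(15,-15)=1 g(15,-13)=15 g(15,-11)=105 g(15,-9)=454 g(15,-7)=1350 g(15,-5)=2898 g(15,-3)=4550 g(15,-1)=5070 g(15,1)=3432
t=16: g(16,-16)=1 g(16,-14)=16 g(16,-12)=120 g(16,-10)=559 g(16,-8)=1804 g(16,-6)=4248 g(16,-4)=7448 g(16,-2)=9620 g(16,0)=8502 g(16,2)=3432
t=17: g(17,-17)=1 g(17,-15)=17 g(17,-13)=136 g(17,-11)=679 g(17,-9)=2363 g(17,-7)=6052 g(17,-5)=11696 g(17,-3)=17068 g(17,-1)=18122 g(17,1)=11934
t=18: g(18,-18)=1 g(18,-16)=18 g(18,-14)=153 g(18,-12)=815 g(18,-10)=3042 g(18,-8)=8415 g(18,-6)=17748 g(18,-4)=28764 g(18,-2)=35190 g(18,0)=30056 g(18,2)=11934
t=19: g(19,-19)=1 g(19,-17)=19 g(19,-15)=171 g(19,-13)=968 g(19,-11)=3857 g(19,-9)=11457 g(19,-7)=26163 g(19,-5)=46512 g(19,-3)=63954 g(19,-1)=65246 g(19,1)=41990
t=20: g(20,-20)=1 g(20,-18)=20 g(20,-16)=190 g(20,-14)=1139 g(20,-12)=4825 g(20,-10)=15314 g(20,-8)=37620 g(20,-6)=72675 g(20,-4)=110466 g(20,-2)=129200 g(20,0)=107236 g(20,2)=41990
t=21: g(21,-21)=1 g(21,-19)=21 g(21,-17)=210 g(21,-15)=1329 g(21,-13)=5964 g(21,-11)=20139 g(21,-9)=52934 g(21,-7)=110295 g(21,-5)=183141 g(21,-3)=239666 g(21,-1)=236436 g(21,1)=149226
t=22: g(22,-22)=1 g(22,-20)=22 g(22,-18)=231 g(22,-16)=1539 g(22,-14)=7293 g(22,-12)=26103 g(22,-10)=73073 g(22,-8)=163229 g(22,-6)=293436 g(22,-4)=422807 g(22,-2)=476102 g(22,0)=385662 g(22,2)=149226
Paths never hitting 3: Σ_s g(22,s) = 1998724
Paths hitting 3: 2^22 - 1998724 = 2195580
P = 2195580/4194304 = 548895/1048576

Answer: 548895/1048576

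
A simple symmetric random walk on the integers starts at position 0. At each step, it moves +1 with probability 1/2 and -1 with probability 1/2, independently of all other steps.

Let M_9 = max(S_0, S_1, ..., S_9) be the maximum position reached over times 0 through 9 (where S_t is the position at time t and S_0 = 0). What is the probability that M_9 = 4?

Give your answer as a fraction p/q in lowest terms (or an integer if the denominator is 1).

Let M_9 = max(S_0,...,S_9). Use the reflection principle: for j ≥ 1, #{paths with M_9 ≥ j} = #{S_9 ≥ j} + #{S_9 ≥ j+1}.
By reflection, #{M_9 ≥ 4} = #{S_9 ≥ 4} + #{S_9 ≥ 5} = 46 + 46 = 92.
#{M_9 ≥ 5} = #{S_9 ≥ 5} + #{S_9 ≥ 6} = 46 + 10 = 56.
#{M_9 = 4} = 92 - 56 = 36.
P(M_9 = 4) = 36/512 = 9/128

Answer: 9/128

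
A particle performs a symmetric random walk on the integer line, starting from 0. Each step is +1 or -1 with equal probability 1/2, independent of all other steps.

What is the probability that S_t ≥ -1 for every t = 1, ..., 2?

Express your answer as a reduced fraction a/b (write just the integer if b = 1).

Answer: 3/4

Derivation:
Let f(t,s) = #length-t paths at position s with S_1..S_t all ≥ -1.
f(t,s) = f(t-1,s-1) + f(t-1,s+1) for s ≥ -1; f(t,s) = 0 for s < -1.
t=0: f(0,0)=1
t=1: f(1,-1)=1 f(1,1)=1
t=2: f(2,0)=2 f(2,2)=1
Σ_s f(2,s) = 3
P = 3/4 = 3/4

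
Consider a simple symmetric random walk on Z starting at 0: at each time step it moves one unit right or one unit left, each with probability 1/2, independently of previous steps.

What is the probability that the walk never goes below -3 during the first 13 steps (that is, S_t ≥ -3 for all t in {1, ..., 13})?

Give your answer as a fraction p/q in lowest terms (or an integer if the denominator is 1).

Answer: 3003/4096

Derivation:
Let f(t,s) = #length-t paths at position s with S_1..S_t all ≥ -3.
f(t,s) = f(t-1,s-1) + f(t-1,s+1) for s ≥ -3; f(t,s) = 0 for s < -3.
t=0: f(0,0)=1
t=1: f(1,-1)=1 f(1,1)=1
t=2: f(2,-2)=1 f(2,0)=2 f(2,2)=1
t=3: f(3,-3)=1 f(3,-1)=3 f(3,1)=3 f(3,3)=1
t=4: f(4,-2)=4 f(4,0)=6 f(4,2)=4 f(4,4)=1
t=5: f(5,-3)=4 f(5,-1)=10 f(5,1)=10 f(5,3)=5 f(5,5)=1
t=6: f(6,-2)=14 f(6,0)=20 f(6,2)=15 f(6,4)=6 f(6,6)=1
t=7: f(7,-3)=14 f(7,-1)=34 f(7,1)=35 f(7,3)=21 f(7,5)=7 f(7,7)=1
t=8: f(8,-2)=48 f(8,0)=69 f(8,2)=56 f(8,4)=28 f(8,6)=8 f(8,8)=1
t=9: f(9,-3)=48 f(9,-1)=117 f(9,1)=125 f(9,3)=84 f(9,5)=36 f(9,7)=9 f(9,9)=1
t=10: f(10,-2)=165 f(10,0)=242 f(10,2)=209 f(10,4)=120 f(10,6)=45 f(10,8)=10 f(10,10)=1
t=11: f(11,-3)=165 f(11,-1)=407 f(11,1)=451 f(11,3)=329 f(11,5)=165 f(11,7)=55 f(11,9)=11 f(11,11)=1
t=12: f(12,-2)=572 f(12,0)=858 f(12,2)=780 f(12,4)=494 f(12,6)=220 f(12,8)=66 f(12,10)=12 f(12,12)=1
t=13: f(13,-3)=572 f(13,-1)=1430 f(13,1)=1638 f(13,3)=1274 f(13,5)=714 f(13,7)=286 f(13,9)=78 f(13,11)=13 f(13,13)=1
Σ_s f(13,s) = 6006
P = 6006/8192 = 3003/4096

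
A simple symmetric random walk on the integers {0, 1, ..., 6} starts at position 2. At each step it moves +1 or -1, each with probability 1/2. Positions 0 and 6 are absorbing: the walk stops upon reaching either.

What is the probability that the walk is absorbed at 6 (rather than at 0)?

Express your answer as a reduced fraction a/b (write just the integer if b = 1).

Symmetric walk (p = 1/2): the harmonic-function argument gives P(hit 6 before 0 | start at 2) = a/N.
P = 2/6 = 1/3

Answer: 1/3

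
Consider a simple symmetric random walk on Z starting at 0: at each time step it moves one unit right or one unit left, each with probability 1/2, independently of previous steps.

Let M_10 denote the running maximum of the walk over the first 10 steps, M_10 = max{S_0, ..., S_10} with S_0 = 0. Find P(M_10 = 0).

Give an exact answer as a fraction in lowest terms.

Answer: 63/256

Derivation:
Let M_10 = max(S_0,...,S_10). Use the reflection principle: for j ≥ 1, #{paths with M_10 ≥ j} = #{S_10 ≥ j} + #{S_10 ≥ j+1}.
P(M_10 ≥ 0) = 1 since S_0 = 0, so #{M_10 ≥ 0} = 1024.
#{M_10 ≥ 1} = #{S_10 ≥ 1} + #{S_10 ≥ 2} = 386 + 386 = 772.
#{M_10 = 0} = 1024 - 772 = 252.
P(M_10 = 0) = 252/1024 = 63/256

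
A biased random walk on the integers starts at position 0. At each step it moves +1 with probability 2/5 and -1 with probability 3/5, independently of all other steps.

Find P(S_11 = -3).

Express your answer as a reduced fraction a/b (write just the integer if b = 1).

To reach position -3 after 11 steps: need 4 steps of +1 and 7 steps of -1.
Number of such sequences: C(11,4) = 330
Each has probability (2/5)^4 · (3/5)^7 = 34992/48828125
P = 330 · 34992/48828125 = 2309472/9765625

Answer: 2309472/9765625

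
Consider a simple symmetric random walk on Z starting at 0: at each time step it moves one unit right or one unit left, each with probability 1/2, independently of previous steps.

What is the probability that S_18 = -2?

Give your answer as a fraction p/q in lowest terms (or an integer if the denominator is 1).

Answer: 21879/131072

Derivation:
To reach position -2 after 18 steps: need 8 steps of +1 and 10 of -1.
Favorable paths: C(18,8) = 43758
Total paths: 2^18 = 262144
P = 43758/262144 = 21879/131072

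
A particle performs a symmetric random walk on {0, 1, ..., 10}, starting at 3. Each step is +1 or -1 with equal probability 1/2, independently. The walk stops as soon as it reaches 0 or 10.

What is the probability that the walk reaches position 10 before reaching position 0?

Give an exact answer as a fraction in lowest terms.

Answer: 3/10

Derivation:
Symmetric walk (p = 1/2): the harmonic-function argument gives P(hit 10 before 0 | start at 3) = a/N.
P = 3/10 = 3/10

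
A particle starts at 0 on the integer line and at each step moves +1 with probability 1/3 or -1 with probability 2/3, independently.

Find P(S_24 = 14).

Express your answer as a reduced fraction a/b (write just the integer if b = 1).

To reach position 14 after 24 steps: need 19 steps of +1 and 5 steps of -1.
Number of such sequences: C(24,19) = 42504
Each has probability (1/3)^19 · (2/3)^5 = 32/282429536481
P = 42504 · 32/282429536481 = 453376/94143178827

Answer: 453376/94143178827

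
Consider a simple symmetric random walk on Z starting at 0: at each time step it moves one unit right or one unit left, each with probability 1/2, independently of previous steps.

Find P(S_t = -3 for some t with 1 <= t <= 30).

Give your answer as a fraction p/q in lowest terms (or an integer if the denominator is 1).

Count via complement. Let g(t,s) = #length-t paths at position s with S_1..S_t all ≠ -3.
g(t,s) = g(t-1,s-1) + g(t-1,s+1) for s ≠ -3; g(t,-3) = 0.
t=0: g(0,0)=1
t=1: g(1,-1)=1 g(1,1)=1
t=2: g(2,-2)=1 g(2,0)=2 g(2,2)=1
t=3: g(3,-1)=3 g(3,1)=3 g(3,3)=1
t=4: g(4,-2)=3 g(4,0)=6 g(4,2)=4 g(4,4)=1
t=5: g(5,-1)=9 g(5,1)=10 g(5,3)=5 g(5,5)=1
t=6: g(6,-2)=9 g(6,0)=19 g(6,2)=15 g(6,4)=6 g(6,6)=1
t=7: g(7,-1)=28 g(7,1)=34 g(7,3)=21 g(7,5)=7 g(7,7)=1
t=8: g(8,-2)=28 g(8,0)=62 g(8,2)=55 g(8,4)=28 g(8,6)=8 g(8,8)=1
t=9: g(9,-1)=90 g(9,1)=117 g(9,3)=83 g(9,5)=36 g(9,7)=9 g(9,9)=1
t=10: g(10,-2)=90 g(10,0)=207 g(10,2)=200 g(10,4)=119 g(10,6)=45 g(10,8)=10 g(10,10)=1
t=11: g(11,-1)=297 g(11,1)=407 g(11,3)=319 g(11,5)=164 g(11,7)=55 g(11,9)=11 g(11,11)=1
t=12: g(12,-2)=297 g(12,0)=704 g(12,2)=726 g(12,4)=483 g(12,6)=219 g(12,8)=66 g(12,10)=12 g(12,12)=1
t=13: g(13,-1)=1001 g(13,1)=1430 g(13,3)=1209 g(13,5)=702 g(13,7)=285 g(13,9)=78 g(13,11)=13 g(13,13)=1
t=14: g(14,-2)=1001 g(14,0)=2431 g(14,2)=2639 g(14,4)=1911 g(14,6)=987 g(14,8)=363 g(14,10)=91 g(14,12)=14 g(14,14)=1
t=15: g(15,-1)=3432 g(15,1)=5070 g(15,3)=4550 g(15,5)=2898 g(15,7)=1350 g(15,9)=454 g(15,11)=105 g(15,13)=15 g(15,15)=1
t=16: g(16,-2)=3432 g(16,0)=8502 g(16,2)=9620 g(16,4)=7448 g(16,6)=4248 g(16,8)=1804 g(16,10)=559 g(16,12)=120 g(16,14)=16 g(16,16)=1
t=17: g(17,-1)=11934 g(17,1)=18122 g(17,3)=17068 g(17,5)=11696 g(17,7)=6052 g(17,9)=2363 g(17,11)=679 g(17,13)=136 g(17,15)=17 g(17,17)=1
t=18: g(18,-2)=11934 g(18,0)=30056 g(18,2)=35190 g(18,4)=28764 g(18,6)=17748 g(18,8)=8415 g(18,10)=3042 g(18,12)=815 g(18,14)=153 g(18,16)=18 g(18,18)=1
t=19: g(19,-1)=41990 g(19,1)=65246 g(19,3)=63954 g(19,5)=46512 g(19,7)=26163 g(19,9)=11457 g(19,11)=3857 g(19,13)=968 g(19,15)=171 g(19,17)=19 g(19,19)=1
t=20: g(20,-2)=41990 g(20,0)=107236 g(20,2)=129200 g(20,4)=110466 g(20,6)=72675 g(20,8)=37620 g(20,10)=15314 g(20,12)=4825 g(20,14)=1139 g(20,16)=190 g(20,18)=20 g(20,20)=1
t=21: g(21,-1)=149226 g(21,1)=236436 g(21,3)=239666 g(21,5)=183141 g(21,7)=110295 g(21,9)=52934 g(21,11)=20139 g(21,13)=5964 g(21,15)=1329 g(21,17)=210 g(21,19)=21 g(21,21)=1
t=22: g(22,-2)=149226 g(22,0)=385662 g(22,2)=476102 g(22,4)=422807 g(22,6)=293436 g(22,8)=163229 g(22,10)=73073 g(22,12)=26103 g(22,14)=7293 g(22,16)=1539 g(22,18)=231 g(22,20)=22 g(22,22)=1
t=23: g(23,-1)=534888 g(23,1)=861764 g(23,3)=898909 g(23,5)=716243 g(23,7)=456665 g(23,9)=236302 g(23,11)=99176 g(23,13)=33396 g(23,15)=8832 g(23,17)=1770 g(23,19)=253 g(23,21)=23 g(23,23)=1
t=24: g(24,-2)=534888 g(24,0)=1396652 g(24,2)=1760673 g(24,4)=1615152 g(24,6)=1172908 g(24,8)=692967 g(24,10)=335478 g(24,12)=132572 g(24,14)=42228 g(24,16)=10602 g(24,18)=2023 g(24,20)=276 g(24,22)=24 g(24,24)=1
t=25: g(25,-1)=1931540 g(25,1)=3157325 g(25,3)=3375825 g(25,5)=2788060 g(25,7)=1865875 g(25,9)=1028445 g(25,11)=468050 g(25,13)=174800 g(25,15)=52830 g(25,17)=12625 g(25,19)=2299 g(25,21)=300 g(25,23)=25 g(25,25)=1
t=26: g(26,-2)=1931540 g(26,0)=5088865 g(26,2)=6533150 g(26,4)=6163885 g(26,6)=4653935 g(26,8)=2894320 g(26,10)=1496495 g(26,12)=642850 g(26,14)=227630 g(26,16)=65455 g(26,18)=14924 g(26,20)=2599 g(26,22)=325 g(26,24)=26 g(26,26)=1
t=27: g(27,-1)=7020405 g(27,1)=11622015 g(27,3)=12697035 g(27,5)=10817820 g(27,7)=7548255 g(27,9)=4390815 g(27,11)=2139345 g(27,13)=870480 g(27,15)=293085 g(27,17)=80379 g(27,19)=17523 g(27,21)=2924 g(27,23)=351 g(27,25)=27 g(27,27)=1
t=28: g(28,-2)=7020405 g(28,0)=18642420 g(28,2)=24319050 g(28,4)=23514855 g(28,6)=18366075 g(28,8)=11939070 g(28,10)=6530160 g(28,12)=3009825 g(28,14)=1163565 g(28,16)=373464 g(28,18)=97902 g(28,20)=20447 g(28,22)=3275 g(28,24)=378 g(28,26)=28 g(28,28)=1
t=29: g(29,-1)=25662825 g(29,1)=42961470 g(29,3)=47833905 g(29,5)=41880930 g(29,7)=30305145 g(29,9)=18469230 g(29,11)=9539985 g(29,13)=4173390 g(29,15)=1537029 g(29,17)=471366 g(29,19)=118349 g(29,21)=23722 g(29,23)=3653 g(29,25)=406 g(29,27)=29 g(29,29)=1
t=30: g(30,-2)=25662825 g(30,0)=68624295 g(30,2)=90795375 g(30,4)=89714835 g(30,6)=72186075 g(30,8)=48774375 g(30,10)=28009215 g(30,12)=13713375 g(30,14)=5710419 g(30,16)=2008395 g(30,18)=589715 g(30,20)=142071 g(30,22)=27375 g(30,24)=4059 g(30,26)=435 g(30,28)=30 g(30,30)=1
Paths never hitting -3: Σ_s g(30,s) = 445962870
Paths hitting -3: 2^30 - 445962870 = 627778954
P = 627778954/1073741824 = 313889477/536870912

Answer: 313889477/536870912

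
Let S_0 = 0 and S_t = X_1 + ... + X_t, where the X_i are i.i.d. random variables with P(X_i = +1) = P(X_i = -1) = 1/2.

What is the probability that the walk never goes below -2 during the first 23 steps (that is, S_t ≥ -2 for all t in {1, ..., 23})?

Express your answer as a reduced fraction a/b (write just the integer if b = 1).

Answer: 1924111/4194304

Derivation:
Let f(t,s) = #length-t paths at position s with S_1..S_t all ≥ -2.
f(t,s) = f(t-1,s-1) + f(t-1,s+1) for s ≥ -2; f(t,s) = 0 for s < -2.
t=0: f(0,0)=1
t=1: f(1,-1)=1 f(1,1)=1
t=2: f(2,-2)=1 f(2,0)=2 f(2,2)=1
t=3: f(3,-1)=3 f(3,1)=3 f(3,3)=1
t=4: f(4,-2)=3 f(4,0)=6 f(4,2)=4 f(4,4)=1
t=5: f(5,-1)=9 f(5,1)=10 f(5,3)=5 f(5,5)=1
t=6: f(6,-2)=9 f(6,0)=19 f(6,2)=15 f(6,4)=6 f(6,6)=1
t=7: f(7,-1)=28 f(7,1)=34 f(7,3)=21 f(7,5)=7 f(7,7)=1
t=8: f(8,-2)=28 f(8,0)=62 f(8,2)=55 f(8,4)=28 f(8,6)=8 f(8,8)=1
t=9: f(9,-1)=90 f(9,1)=117 f(9,3)=83 f(9,5)=36 f(9,7)=9 f(9,9)=1
t=10: f(10,-2)=90 f(10,0)=207 f(10,2)=200 f(10,4)=119 f(10,6)=45 f(10,8)=10 f(10,10)=1
t=11: f(11,-1)=297 f(11,1)=407 f(11,3)=319 f(11,5)=164 f(11,7)=55 f(11,9)=11 f(11,11)=1
t=12: f(12,-2)=297 f(12,0)=704 f(12,2)=726 f(12,4)=483 f(12,6)=219 f(12,8)=66 f(12,10)=12 f(12,12)=1
t=13: f(13,-1)=1001 f(13,1)=1430 f(13,3)=1209 f(13,5)=702 f(13,7)=285 f(13,9)=78 f(13,11)=13 f(13,13)=1
t=14: f(14,-2)=1001 f(14,0)=2431 f(14,2)=2639 f(14,4)=1911 f(14,6)=987 f(14,8)=363 f(14,10)=91 f(14,12)=14 f(14,14)=1
t=15: f(15,-1)=3432 f(15,1)=5070 f(15,3)=4550 f(15,5)=2898 f(15,7)=1350 f(15,9)=454 f(15,11)=105 f(15,13)=15 f(15,15)=1
t=16: f(16,-2)=3432 f(16,0)=8502 f(16,2)=9620 f(16,4)=7448 f(16,6)=4248 f(16,8)=1804 f(16,10)=559 f(16,12)=120 f(16,14)=16 f(16,16)=1
t=17: f(17,-1)=11934 f(17,1)=18122 f(17,3)=17068 f(17,5)=11696 f(17,7)=6052 f(17,9)=2363 f(17,11)=679 f(17,13)=136 f(17,15)=17 f(17,17)=1
t=18: f(18,-2)=11934 f(18,0)=30056 f(18,2)=35190 f(18,4)=28764 f(18,6)=17748 f(18,8)=8415 f(18,10)=3042 f(18,12)=815 f(18,14)=153 f(18,16)=18 f(18,18)=1
t=19: f(19,-1)=41990 f(19,1)=65246 f(19,3)=63954 f(19,5)=46512 f(19,7)=26163 f(19,9)=11457 f(19,11)=3857 f(19,13)=968 f(19,15)=171 f(19,17)=19 f(19,19)=1
t=20: f(20,-2)=41990 f(20,0)=107236 f(20,2)=129200 f(20,4)=110466 f(20,6)=72675 f(20,8)=37620 f(20,10)=15314 f(20,12)=4825 f(20,14)=1139 f(20,16)=190 f(20,18)=20 f(20,20)=1
t=21: f(21,-1)=149226 f(21,1)=236436 f(21,3)=239666 f(21,5)=183141 f(21,7)=110295 f(21,9)=52934 f(21,11)=20139 f(21,13)=5964 f(21,15)=1329 f(21,17)=210 f(21,19)=21 f(21,21)=1
t=22: f(22,-2)=149226 f(22,0)=385662 f(22,2)=476102 f(22,4)=422807 f(22,6)=293436 f(22,8)=163229 f(22,10)=73073 f(22,12)=26103 f(22,14)=7293 f(22,16)=1539 f(22,18)=231 f(22,20)=22 f(22,22)=1
t=23: f(23,-1)=534888 f(23,1)=861764 f(23,3)=898909 f(23,5)=716243 f(23,7)=456665 f(23,9)=236302 f(23,11)=99176 f(23,13)=33396 f(23,15)=8832 f(23,17)=1770 f(23,19)=253 f(23,21)=23 f(23,23)=1
Σ_s f(23,s) = 3848222
P = 3848222/8388608 = 1924111/4194304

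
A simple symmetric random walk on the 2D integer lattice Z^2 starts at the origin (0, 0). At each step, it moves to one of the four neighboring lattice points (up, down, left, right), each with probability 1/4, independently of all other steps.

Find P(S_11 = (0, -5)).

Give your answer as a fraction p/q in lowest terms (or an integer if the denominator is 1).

Let h be the number of horizontal steps (so 11-h are vertical). To end at (0,-5) need (h+0)/2 right-steps and ((11-h)-5)/2 up-steps.
Sum over h with 0 ≤ h ≤ 6, h ≡ 0 (mod 2), 11-h ≡ 1 (mod 2):
h=0: C(11,0)·C(0,0)·C(11,3) = 1·1·165 = 165
h=2: C(11,2)·C(2,1)·C(9,2) = 55·2·36 = 3960
h=4: C(11,4)·C(4,2)·C(7,1) = 330·6·7 = 13860
h=6: C(11,6)·C(6,3)·C(5,0) = 462·20·1 = 9240
Total favorable: 27225
Total paths: 4^11 = 4194304
P = 27225/4194304 = 27225/4194304

Answer: 27225/4194304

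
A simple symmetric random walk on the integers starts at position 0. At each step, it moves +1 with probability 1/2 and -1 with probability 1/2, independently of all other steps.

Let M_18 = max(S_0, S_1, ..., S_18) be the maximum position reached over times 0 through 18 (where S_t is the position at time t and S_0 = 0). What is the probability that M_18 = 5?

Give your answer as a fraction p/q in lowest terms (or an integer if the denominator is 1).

Let M_18 = max(S_0,...,S_18). Use the reflection principle: for j ≥ 1, #{paths with M_18 ≥ j} = #{S_18 ≥ j} + #{S_18 ≥ j+1}.
By reflection, #{M_18 ≥ 5} = #{S_18 ≥ 5} + #{S_18 ≥ 6} = 31180 + 31180 = 62360.
#{M_18 ≥ 6} = #{S_18 ≥ 6} + #{S_18 ≥ 7} = 31180 + 12616 = 43796.
#{M_18 = 5} = 62360 - 43796 = 18564.
P(M_18 = 5) = 18564/262144 = 4641/65536

Answer: 4641/65536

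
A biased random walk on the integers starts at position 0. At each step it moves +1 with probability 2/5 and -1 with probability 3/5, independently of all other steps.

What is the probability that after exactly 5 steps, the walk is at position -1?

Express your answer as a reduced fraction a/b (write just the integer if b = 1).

Answer: 216/625

Derivation:
To reach position -1 after 5 steps: need 2 steps of +1 and 3 steps of -1.
Number of such sequences: C(5,2) = 10
Each has probability (2/5)^2 · (3/5)^3 = 108/3125
P = 10 · 108/3125 = 216/625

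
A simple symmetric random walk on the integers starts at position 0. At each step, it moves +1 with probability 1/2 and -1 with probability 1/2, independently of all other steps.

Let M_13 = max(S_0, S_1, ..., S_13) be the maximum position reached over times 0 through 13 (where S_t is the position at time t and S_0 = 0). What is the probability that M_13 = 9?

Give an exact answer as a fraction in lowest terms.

Answer: 39/4096

Derivation:
Let M_13 = max(S_0,...,S_13). Use the reflection principle: for j ≥ 1, #{paths with M_13 ≥ j} = #{S_13 ≥ j} + #{S_13 ≥ j+1}.
By reflection, #{M_13 ≥ 9} = #{S_13 ≥ 9} + #{S_13 ≥ 10} = 92 + 14 = 106.
#{M_13 ≥ 10} = #{S_13 ≥ 10} + #{S_13 ≥ 11} = 14 + 14 = 28.
#{M_13 = 9} = 106 - 28 = 78.
P(M_13 = 9) = 78/8192 = 39/4096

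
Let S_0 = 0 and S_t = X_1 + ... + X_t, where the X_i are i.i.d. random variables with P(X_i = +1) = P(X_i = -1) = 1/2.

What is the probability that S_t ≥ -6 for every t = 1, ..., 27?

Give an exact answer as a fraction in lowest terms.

Let f(t,s) = #length-t paths at position s with S_1..S_t all ≥ -6.
f(t,s) = f(t-1,s-1) + f(t-1,s+1) for s ≥ -6; f(t,s) = 0 for s < -6.
t=0: f(0,0)=1
t=1: f(1,-1)=1 f(1,1)=1
t=2: f(2,-2)=1 f(2,0)=2 f(2,2)=1
t=3: f(3,-3)=1 f(3,-1)=3 f(3,1)=3 f(3,3)=1
t=4: f(4,-4)=1 f(4,-2)=4 f(4,0)=6 f(4,2)=4 f(4,4)=1
t=5: f(5,-5)=1 f(5,-3)=5 f(5,-1)=10 f(5,1)=10 f(5,3)=5 f(5,5)=1
t=6: f(6,-6)=1 f(6,-4)=6 f(6,-2)=15 f(6,0)=20 f(6,2)=15 f(6,4)=6 f(6,6)=1
t=7: f(7,-5)=7 f(7,-3)=21 f(7,-1)=35 f(7,1)=35 f(7,3)=21 f(7,5)=7 f(7,7)=1
t=8: f(8,-6)=7 f(8,-4)=28 f(8,-2)=56 f(8,0)=70 f(8,2)=56 f(8,4)=28 f(8,6)=8 f(8,8)=1
t=9: f(9,-5)=35 f(9,-3)=84 f(9,-1)=126 f(9,1)=126 f(9,3)=84 f(9,5)=36 f(9,7)=9 f(9,9)=1
t=10: f(10,-6)=35 f(10,-4)=119 f(10,-2)=210 f(10,0)=252 f(10,2)=210 f(10,4)=120 f(10,6)=45 f(10,8)=10 f(10,10)=1
t=11: f(11,-5)=154 f(11,-3)=329 f(11,-1)=462 f(11,1)=462 f(11,3)=330 f(11,5)=165 f(11,7)=55 f(11,9)=11 f(11,11)=1
t=12: f(12,-6)=154 f(12,-4)=483 f(12,-2)=791 f(12,0)=924 f(12,2)=792 f(12,4)=495 f(12,6)=220 f(12,8)=66 f(12,10)=12 f(12,12)=1
t=13: f(13,-5)=637 f(13,-3)=1274 f(13,-1)=1715 f(13,1)=1716 f(13,3)=1287 f(13,5)=715 f(13,7)=286 f(13,9)=78 f(13,11)=13 f(13,13)=1
t=14: f(14,-6)=637 f(14,-4)=1911 f(14,-2)=2989 f(14,0)=3431 f(14,2)=3003 f(14,4)=2002 f(14,6)=1001 f(14,8)=364 f(14,10)=91 f(14,12)=14 f(14,14)=1
t=15: f(15,-5)=2548 f(15,-3)=4900 f(15,-1)=6420 f(15,1)=6434 f(15,3)=5005 f(15,5)=3003 f(15,7)=1365 f(15,9)=455 f(15,11)=105 f(15,13)=15 f(15,15)=1
t=16: f(16,-6)=2548 f(16,-4)=7448 f(16,-2)=11320 f(16,0)=12854 f(16,2)=11439 f(16,4)=8008 f(16,6)=4368 f(16,8)=1820 f(16,10)=560 f(16,12)=120 f(16,14)=16 f(16,16)=1
t=17: f(17,-5)=9996 f(17,-3)=18768 f(17,-1)=24174 f(17,1)=24293 f(17,3)=19447 f(17,5)=12376 f(17,7)=6188 f(17,9)=2380 f(17,11)=680 f(17,13)=136 f(17,15)=17 f(17,17)=1
t=18: f(18,-6)=9996 f(18,-4)=28764 f(18,-2)=42942 f(18,0)=48467 f(18,2)=43740 f(18,4)=31823 f(18,6)=18564 f(18,8)=8568 f(18,10)=3060 f(18,12)=816 f(18,14)=153 f(18,16)=18 f(18,18)=1
t=19: f(19,-5)=38760 f(19,-3)=71706 f(19,-1)=91409 f(19,1)=92207 f(19,3)=75563 f(19,5)=50387 f(19,7)=27132 f(19,9)=11628 f(19,11)=3876 f(19,13)=969 f(19,15)=171 f(19,17)=19 f(19,19)=1
t=20: f(20,-6)=38760 f(20,-4)=110466 f(20,-2)=163115 f(20,0)=183616 f(20,2)=167770 f(20,4)=125950 f(20,6)=77519 f(20,8)=38760 f(20,10)=15504 f(20,12)=4845 f(20,14)=1140 f(20,16)=190 f(20,18)=20 f(20,20)=1
t=21: f(21,-5)=149226 f(21,-3)=273581 f(21,-1)=346731 f(21,1)=351386 f(21,3)=293720 f(21,5)=203469 f(21,7)=116279 f(21,9)=54264 f(21,11)=20349 f(21,13)=5985 f(21,15)=1330 f(21,17)=210 f(21,19)=21 f(21,21)=1
t=22: f(22,-6)=149226 f(22,-4)=422807 f(22,-2)=620312 f(22,0)=698117 f(22,2)=645106 f(22,4)=497189 f(22,6)=319748 f(22,8)=170543 f(22,10)=74613 f(22,12)=26334 f(22,14)=7315 f(22,16)=1540 f(22,18)=231 f(22,20)=22 f(22,22)=1
t=23: f(23,-5)=572033 f(23,-3)=1043119 f(23,-1)=1318429 f(23,1)=1343223 f(23,3)=1142295 f(23,5)=816937 f(23,7)=490291 f(23,9)=245156 f(23,11)=100947 f(23,13)=33649 f(23,15)=8855 f(23,17)=1771 f(23,19)=253 f(23,21)=23 f(23,23)=1
t=24: f(24,-6)=572033 f(24,-4)=1615152 f(24,-2)=2361548 f(24,0)=2661652 f(24,2)=2485518 f(24,4)=1959232 f(24,6)=1307228 f(24,8)=735447 f(24,10)=346103 f(24,12)=134596 f(24,14)=42504 f(24,16)=10626 f(24,18)=2024 f(24,20)=276 f(24,22)=24 f(24,24)=1
t=25: f(25,-5)=2187185 f(25,-3)=3976700 f(25,-1)=5023200 f(25,1)=5147170 f(25,3)=4444750 f(25,5)=3266460 f(25,7)=2042675 f(25,9)=1081550 f(25,11)=480699 f(25,13)=177100 f(25,15)=53130 f(25,17)=12650 f(25,19)=2300 f(25,21)=300 f(25,23)=25 f(25,25)=1
t=26: f(26,-6)=2187185 f(26,-4)=6163885 f(26,-2)=8999900 f(26,0)=10170370 f(26,2)=9591920 f(26,4)=7711210 f(26,6)=5309135 f(26,8)=3124225 f(26,10)=1562249 f(26,12)=657799 f(26,14)=230230 f(26,16)=65780 f(26,18)=14950 f(26,20)=2600 f(26,22)=325 f(26,24)=26 f(26,26)=1
t=27: f(27,-5)=8351070 f(27,-3)=15163785 f(27,-1)=19170270 f(27,1)=19762290 f(27,3)=17303130 f(27,5)=13020345 f(27,7)=8433360 f(27,9)=4686474 f(27,11)=2220048 f(27,13)=888029 f(27,15)=296010 f(27,17)=80730 f(27,19)=17550 f(27,21)=2925 f(27,23)=351 f(27,25)=27 f(27,27)=1
Σ_s f(27,s) = 109396395
P = 109396395/134217728 = 109396395/134217728

Answer: 109396395/134217728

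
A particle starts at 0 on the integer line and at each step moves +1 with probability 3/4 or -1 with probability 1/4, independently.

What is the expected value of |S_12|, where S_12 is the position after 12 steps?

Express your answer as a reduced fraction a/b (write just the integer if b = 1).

Answer: 6364713/1048576

Derivation:
S_12 takes values m ≡ 0 (mod 2) with |m| ≤ 12; P(S_12=m) = C(12,(12+m)/2) · (3/4)^((12+m)/2) · (1/4)^((12-m)/2).
Distribution: P(S=-12)=1/16777216, P(S=-10)=9/4194304, P(S=-8)=297/8388608, P(S=-6)=1485/4194304, P(S=-4)=40095/16777216, P(S=-2)=24057/2097152, P(S=0)=168399/4194304, P(S=2)=216513/2097152, P(S=4)=3247695/16777216, P(S=6)=1082565/4194304, P(S=8)=1948617/8388608, P(S=10)=531441/4194304, P(S=12)=531441/16777216
E[|S_12|] = Σ_m |m|·P(S_12=m) = 6364713/1048576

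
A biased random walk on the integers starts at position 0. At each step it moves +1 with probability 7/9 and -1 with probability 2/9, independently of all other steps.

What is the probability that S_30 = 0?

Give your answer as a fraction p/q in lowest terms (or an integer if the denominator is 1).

Answer: 2681259686005649868062720/4710128697246244834921603689

Derivation:
To be at 0 after 30 steps: need exactly 15 steps of +1 and 15 of -1.
Number of such sequences: C(30,15) = 155117520
Each has probability (7/9)^15 · (2/9)^15 = 155568095557812224/42391158275216203514294433201
P = 155117520 · 155568095557812224/42391158275216203514294433201 = 2681259686005649868062720/4710128697246244834921603689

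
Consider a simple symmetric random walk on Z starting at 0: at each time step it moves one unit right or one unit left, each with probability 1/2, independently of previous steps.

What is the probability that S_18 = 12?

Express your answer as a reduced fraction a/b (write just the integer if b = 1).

To reach position 12 after 18 steps: need 15 steps of +1 and 3 of -1.
Favorable paths: C(18,15) = 816
Total paths: 2^18 = 262144
P = 816/262144 = 51/16384

Answer: 51/16384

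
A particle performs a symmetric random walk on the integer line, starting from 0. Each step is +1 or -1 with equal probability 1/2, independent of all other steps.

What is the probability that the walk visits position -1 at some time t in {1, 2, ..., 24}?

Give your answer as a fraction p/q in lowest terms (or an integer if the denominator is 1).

Answer: 3518265/4194304

Derivation:
Count via complement. Let g(t,s) = #length-t paths at position s with S_1..S_t all ≠ -1.
g(t,s) = g(t-1,s-1) + g(t-1,s+1) for s ≠ -1; g(t,-1) = 0.
t=0: g(0,0)=1
t=1: g(1,1)=1
t=2: g(2,0)=1 g(2,2)=1
t=3: g(3,1)=2 g(3,3)=1
t=4: g(4,0)=2 g(4,2)=3 g(4,4)=1
t=5: g(5,1)=5 g(5,3)=4 g(5,5)=1
t=6: g(6,0)=5 g(6,2)=9 g(6,4)=5 g(6,6)=1
t=7: g(7,1)=14 g(7,3)=14 g(7,5)=6 g(7,7)=1
t=8: g(8,0)=14 g(8,2)=28 g(8,4)=20 g(8,6)=7 g(8,8)=1
t=9: g(9,1)=42 g(9,3)=48 g(9,5)=27 g(9,7)=8 g(9,9)=1
t=10: g(10,0)=42 g(10,2)=90 g(10,4)=75 g(10,6)=35 g(10,8)=9 g(10,10)=1
t=11: g(11,1)=132 g(11,3)=165 g(11,5)=110 g(11,7)=44 g(11,9)=10 g(11,11)=1
t=12: g(12,0)=132 g(12,2)=297 g(12,4)=275 g(12,6)=154 g(12,8)=54 g(12,10)=11 g(12,12)=1
t=13: g(13,1)=429 g(13,3)=572 g(13,5)=429 g(13,7)=208 g(13,9)=65 g(13,11)=12 g(13,13)=1
t=14: g(14,0)=429 g(14,2)=1001 g(14,4)=1001 g(14,6)=637 g(14,8)=273 g(14,10)=77 g(14,12)=13 g(14,14)=1
t=15: g(15,1)=1430 g(15,3)=2002 g(15,5)=1638 g(15,7)=910 g(15,9)=350 g(15,11)=90 g(15,13)=14 g(15,15)=1
t=16: g(16,0)=1430 g(16,2)=3432 g(16,4)=3640 g(16,6)=2548 g(16,8)=1260 g(16,10)=440 g(16,12)=104 g(16,14)=15 g(16,16)=1
t=17: g(17,1)=4862 g(17,3)=7072 g(17,5)=6188 g(17,7)=3808 g(17,9)=1700 g(17,11)=544 g(17,13)=119 g(17,15)=16 g(17,17)=1
t=18: g(18,0)=4862 g(18,2)=11934 g(18,4)=13260 g(18,6)=9996 g(18,8)=5508 g(18,10)=2244 g(18,12)=663 g(18,14)=135 g(18,16)=17 g(18,18)=1
t=19: g(19,1)=16796 g(19,3)=25194 g(19,5)=23256 g(19,7)=15504 g(19,9)=7752 g(19,11)=2907 g(19,13)=798 g(19,15)=152 g(19,17)=18 g(19,19)=1
t=20: g(20,0)=16796 g(20,2)=41990 g(20,4)=48450 g(20,6)=38760 g(20,8)=23256 g(20,10)=10659 g(20,12)=3705 g(20,14)=950 g(20,16)=170 g(20,18)=19 g(20,20)=1
t=21: g(21,1)=58786 g(21,3)=90440 g(21,5)=87210 g(21,7)=62016 g(21,9)=33915 g(21,11)=14364 g(21,13)=4655 g(21,15)=1120 g(21,17)=189 g(21,19)=20 g(21,21)=1
t=22: g(22,0)=58786 g(22,2)=149226 g(22,4)=177650 g(22,6)=149226 g(22,8)=95931 g(22,10)=48279 g(22,12)=19019 g(22,14)=5775 g(22,16)=1309 g(22,18)=209 g(22,20)=21 g(22,22)=1
t=23: g(23,1)=208012 g(23,3)=326876 g(23,5)=326876 g(23,7)=245157 g(23,9)=144210 g(23,11)=67298 g(23,13)=24794 g(23,15)=7084 g(23,17)=1518 g(23,19)=230 g(23,21)=22 g(23,23)=1
t=24: g(24,0)=208012 g(24,2)=534888 g(24,4)=653752 g(24,6)=572033 g(24,8)=389367 g(24,10)=211508 g(24,12)=92092 g(24,14)=31878 g(24,16)=8602 g(24,18)=1748 g(24,20)=252 g(24,22)=23 g(24,24)=1
Paths never hitting -1: Σ_s g(24,s) = 2704156
Paths hitting -1: 2^24 - 2704156 = 14073060
P = 14073060/16777216 = 3518265/4194304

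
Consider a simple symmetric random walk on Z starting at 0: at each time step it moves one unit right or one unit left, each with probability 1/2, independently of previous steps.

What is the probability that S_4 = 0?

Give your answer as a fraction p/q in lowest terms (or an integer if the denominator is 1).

To reach position 0 after 4 steps: need 2 steps of +1 and 2 of -1.
Favorable paths: C(4,2) = 6
Total paths: 2^4 = 16
P = 6/16 = 3/8

Answer: 3/8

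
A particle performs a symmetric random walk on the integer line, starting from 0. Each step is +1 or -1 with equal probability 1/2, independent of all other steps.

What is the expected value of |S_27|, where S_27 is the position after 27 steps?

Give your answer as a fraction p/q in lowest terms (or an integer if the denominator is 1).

Answer: 35102025/8388608

Derivation:
S_27 takes values m ≡ 1 (mod 2) with |m| ≤ 27; P(S_27=m) = C(27,(27+m)/2)/2^27.
Total paths: 2^27 = 134217728
Distribution: P(S=-27)=1/134217728, P(S=-25)=27/134217728, P(S=-23)=351/134217728, P(S=-21)=2925/134217728, P(S=-19)=17550/134217728, P(S=-17)=80730/134217728, P(S=-15)=296010/134217728, P(S=-13)=888030/134217728, P(S=-11)=2220075/134217728, P(S=-9)=4686825/134217728, P(S=-7)=8436285/134217728, P(S=-5)=13037895/134217728, P(S=-3)=17383860/134217728, P(S=-1)=20058300/134217728, P(S=1)=20058300/134217728, P(S=3)=17383860/134217728, P(S=5)=13037895/134217728, P(S=7)=8436285/134217728, P(S=9)=4686825/134217728, P(S=11)=2220075/134217728, P(S=13)=888030/134217728, P(S=15)=296010/134217728, P(S=17)=80730/134217728, P(S=19)=17550/134217728, P(S=21)=2925/134217728, P(S=23)=351/134217728, P(S=25)=27/134217728, P(S=27)=1/134217728
E[|S_27|] = Σ_m |m|·P(S_27=m) = 561632400/134217728 = 35102025/8388608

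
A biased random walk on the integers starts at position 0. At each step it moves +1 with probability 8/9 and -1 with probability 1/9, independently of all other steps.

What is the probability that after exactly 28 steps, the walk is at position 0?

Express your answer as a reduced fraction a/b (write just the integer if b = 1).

Answer: 6534617506198323200/19383245667680019896796723

Derivation:
To be at 0 after 28 steps: need exactly 14 steps of +1 and 14 of -1.
Number of such sequences: C(28,14) = 40116600
Each has probability (8/9)^14 · (1/9)^14 = 4398046511104/523347633027360537213511521
P = 40116600 · 4398046511104/523347633027360537213511521 = 6534617506198323200/19383245667680019896796723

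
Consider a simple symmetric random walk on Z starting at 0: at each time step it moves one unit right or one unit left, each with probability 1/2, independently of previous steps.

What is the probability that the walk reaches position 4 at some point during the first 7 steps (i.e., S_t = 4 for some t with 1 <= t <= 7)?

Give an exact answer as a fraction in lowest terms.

Count via complement. Let g(t,s) = #length-t paths at position s with S_1..S_t all ≠ 4.
g(t,s) = g(t-1,s-1) + g(t-1,s+1) for s ≠ 4; g(t,4) = 0.
t=0: g(0,0)=1
t=1: g(1,-1)=1 g(1,1)=1
t=2: g(2,-2)=1 g(2,0)=2 g(2,2)=1
t=3: g(3,-3)=1 g(3,-1)=3 g(3,1)=3 g(3,3)=1
t=4: g(4,-4)=1 g(4,-2)=4 g(4,0)=6 g(4,2)=4
t=5: g(5,-5)=1 g(5,-3)=5 g(5,-1)=10 g(5,1)=10 g(5,3)=4
t=6: g(6,-6)=1 g(6,-4)=6 g(6,-2)=15 g(6,0)=20 g(6,2)=14
t=7: g(7,-7)=1 g(7,-5)=7 g(7,-3)=21 g(7,-1)=35 g(7,1)=34 g(7,3)=14
Paths never hitting 4: Σ_s g(7,s) = 112
Paths hitting 4: 2^7 - 112 = 16
P = 16/128 = 1/8

Answer: 1/8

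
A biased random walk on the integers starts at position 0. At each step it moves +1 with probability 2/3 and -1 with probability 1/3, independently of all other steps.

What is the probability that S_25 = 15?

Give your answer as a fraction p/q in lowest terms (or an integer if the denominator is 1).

To reach position 15 after 25 steps: need 20 steps of +1 and 5 steps of -1.
Number of such sequences: C(25,20) = 53130
Each has probability (2/3)^20 · (1/3)^5 = 1048576/847288609443
P = 53130 · 1048576/847288609443 = 18570280960/282429536481

Answer: 18570280960/282429536481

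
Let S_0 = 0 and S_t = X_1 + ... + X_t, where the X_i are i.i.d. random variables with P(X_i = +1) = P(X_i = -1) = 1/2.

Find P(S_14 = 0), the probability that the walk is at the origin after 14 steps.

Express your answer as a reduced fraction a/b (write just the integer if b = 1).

To return to 0 after 14 steps: need exactly 7 steps of +1 and 7 of -1.
Favorable paths: C(14,7) = 3432
Total paths: 2^14 = 16384
P = 3432/16384 = 429/2048

Answer: 429/2048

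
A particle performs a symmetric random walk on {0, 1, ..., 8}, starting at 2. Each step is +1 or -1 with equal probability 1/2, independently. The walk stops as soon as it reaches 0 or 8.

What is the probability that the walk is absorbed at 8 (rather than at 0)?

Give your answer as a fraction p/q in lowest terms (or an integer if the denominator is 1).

Answer: 1/4

Derivation:
Symmetric walk (p = 1/2): the harmonic-function argument gives P(hit 8 before 0 | start at 2) = a/N.
P = 2/8 = 1/4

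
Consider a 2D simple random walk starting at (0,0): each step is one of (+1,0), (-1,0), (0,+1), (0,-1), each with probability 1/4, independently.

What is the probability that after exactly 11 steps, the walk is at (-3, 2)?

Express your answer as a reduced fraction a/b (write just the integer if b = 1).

Answer: 38115/2097152

Derivation:
Let h be the number of horizontal steps (so 11-h are vertical). To end at (-3,2) need (h-3)/2 right-steps and ((11-h)+2)/2 up-steps.
Sum over h with 3 ≤ h ≤ 9, h ≡ 1 (mod 2), 11-h ≡ 0 (mod 2):
h=3: C(11,3)·C(3,0)·C(8,5) = 165·1·56 = 9240
h=5: C(11,5)·C(5,1)·C(6,4) = 462·5·15 = 34650
h=7: C(11,7)·C(7,2)·C(4,3) = 330·21·4 = 27720
h=9: C(11,9)·C(9,3)·C(2,2) = 55·84·1 = 4620
Total favorable: 76230
Total paths: 4^11 = 4194304
P = 76230/4194304 = 38115/2097152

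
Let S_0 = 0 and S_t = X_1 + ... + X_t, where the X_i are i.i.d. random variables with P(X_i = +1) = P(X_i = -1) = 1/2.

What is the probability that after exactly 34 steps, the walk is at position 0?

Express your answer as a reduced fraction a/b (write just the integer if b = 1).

Answer: 583401555/4294967296

Derivation:
To return to 0 after 34 steps: need exactly 17 steps of +1 and 17 of -1.
Favorable paths: C(34,17) = 2333606220
Total paths: 2^34 = 17179869184
P = 2333606220/17179869184 = 583401555/4294967296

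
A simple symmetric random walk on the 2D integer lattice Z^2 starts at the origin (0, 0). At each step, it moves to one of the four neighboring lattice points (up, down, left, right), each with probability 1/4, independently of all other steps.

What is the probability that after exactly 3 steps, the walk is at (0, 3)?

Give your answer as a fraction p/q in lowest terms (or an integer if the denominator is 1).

Let h be the number of horizontal steps (so 3-h are vertical). To end at (0,3) need (h+0)/2 right-steps and ((3-h)+3)/2 up-steps.
Sum over h with 0 ≤ h ≤ 0, h ≡ 0 (mod 2), 3-h ≡ 1 (mod 2):
h=0: C(3,0)·C(0,0)·C(3,3) = 1·1·1 = 1
Total favorable: 1
Total paths: 4^3 = 64
P = 1/64 = 1/64

Answer: 1/64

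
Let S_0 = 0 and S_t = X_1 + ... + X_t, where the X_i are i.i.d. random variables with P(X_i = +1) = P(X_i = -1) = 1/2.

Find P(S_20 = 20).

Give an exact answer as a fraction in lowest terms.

To reach position 20 after 20 steps: need 20 steps of +1 and 0 of -1.
Favorable paths: C(20,20) = 1
Total paths: 2^20 = 1048576
P = 1/1048576 = 1/1048576

Answer: 1/1048576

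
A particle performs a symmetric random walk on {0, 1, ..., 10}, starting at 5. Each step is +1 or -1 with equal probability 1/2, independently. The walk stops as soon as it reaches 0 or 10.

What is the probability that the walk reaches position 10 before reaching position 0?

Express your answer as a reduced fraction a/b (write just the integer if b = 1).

Answer: 1/2

Derivation:
Symmetric walk (p = 1/2): the harmonic-function argument gives P(hit 10 before 0 | start at 5) = a/N.
P = 5/10 = 1/2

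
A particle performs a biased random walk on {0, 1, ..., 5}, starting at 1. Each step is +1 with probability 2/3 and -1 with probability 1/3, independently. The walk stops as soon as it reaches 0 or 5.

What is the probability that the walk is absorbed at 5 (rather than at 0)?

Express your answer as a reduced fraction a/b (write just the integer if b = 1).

Biased walk: p = 2/3, q = 1/3, r = q/p = 1/2
Gambler's ruin: P(hit 5 before 0 | start at 1) = (1 - r^a)/(1 - r^N)
r^1 = 1/2; r^5 = 1/32
P = (1 - 1/2) / (1 - 1/32) = 1/2 / 31/32 = 16/31

Answer: 16/31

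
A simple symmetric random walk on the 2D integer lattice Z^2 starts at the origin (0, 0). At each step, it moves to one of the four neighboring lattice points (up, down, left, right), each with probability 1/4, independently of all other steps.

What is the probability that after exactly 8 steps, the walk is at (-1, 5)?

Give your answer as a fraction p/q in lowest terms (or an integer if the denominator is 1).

Answer: 7/2048

Derivation:
Let h be the number of horizontal steps (so 8-h are vertical). To end at (-1,5) need (h-1)/2 right-steps and ((8-h)+5)/2 up-steps.
Sum over h with 1 ≤ h ≤ 3, h ≡ 1 (mod 2), 8-h ≡ 1 (mod 2):
h=1: C(8,1)·C(1,0)·C(7,6) = 8·1·7 = 56
h=3: C(8,3)·C(3,1)·C(5,5) = 56·3·1 = 168
Total favorable: 224
Total paths: 4^8 = 65536
P = 224/65536 = 7/2048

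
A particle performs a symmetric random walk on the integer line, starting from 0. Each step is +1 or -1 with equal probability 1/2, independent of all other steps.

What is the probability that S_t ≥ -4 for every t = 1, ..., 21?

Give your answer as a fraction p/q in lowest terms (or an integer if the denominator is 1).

Answer: 748391/1048576

Derivation:
Let f(t,s) = #length-t paths at position s with S_1..S_t all ≥ -4.
f(t,s) = f(t-1,s-1) + f(t-1,s+1) for s ≥ -4; f(t,s) = 0 for s < -4.
t=0: f(0,0)=1
t=1: f(1,-1)=1 f(1,1)=1
t=2: f(2,-2)=1 f(2,0)=2 f(2,2)=1
t=3: f(3,-3)=1 f(3,-1)=3 f(3,1)=3 f(3,3)=1
t=4: f(4,-4)=1 f(4,-2)=4 f(4,0)=6 f(4,2)=4 f(4,4)=1
t=5: f(5,-3)=5 f(5,-1)=10 f(5,1)=10 f(5,3)=5 f(5,5)=1
t=6: f(6,-4)=5 f(6,-2)=15 f(6,0)=20 f(6,2)=15 f(6,4)=6 f(6,6)=1
t=7: f(7,-3)=20 f(7,-1)=35 f(7,1)=35 f(7,3)=21 f(7,5)=7 f(7,7)=1
t=8: f(8,-4)=20 f(8,-2)=55 f(8,0)=70 f(8,2)=56 f(8,4)=28 f(8,6)=8 f(8,8)=1
t=9: f(9,-3)=75 f(9,-1)=125 f(9,1)=126 f(9,3)=84 f(9,5)=36 f(9,7)=9 f(9,9)=1
t=10: f(10,-4)=75 f(10,-2)=200 f(10,0)=251 f(10,2)=210 f(10,4)=120 f(10,6)=45 f(10,8)=10 f(10,10)=1
t=11: f(11,-3)=275 f(11,-1)=451 f(11,1)=461 f(11,3)=330 f(11,5)=165 f(11,7)=55 f(11,9)=11 f(11,11)=1
t=12: f(12,-4)=275 f(12,-2)=726 f(12,0)=912 f(12,2)=791 f(12,4)=495 f(12,6)=220 f(12,8)=66 f(12,10)=12 f(12,12)=1
t=13: f(13,-3)=1001 f(13,-1)=1638 f(13,1)=1703 f(13,3)=1286 f(13,5)=715 f(13,7)=286 f(13,9)=78 f(13,11)=13 f(13,13)=1
t=14: f(14,-4)=1001 f(14,-2)=2639 f(14,0)=3341 f(14,2)=2989 f(14,4)=2001 f(14,6)=1001 f(14,8)=364 f(14,10)=91 f(14,12)=14 f(14,14)=1
t=15: f(15,-3)=3640 f(15,-1)=5980 f(15,1)=6330 f(15,3)=4990 f(15,5)=3002 f(15,7)=1365 f(15,9)=455 f(15,11)=105 f(15,13)=15 f(15,15)=1
t=16: f(16,-4)=3640 f(16,-2)=9620 f(16,0)=12310 f(16,2)=11320 f(16,4)=7992 f(16,6)=4367 f(16,8)=1820 f(16,10)=560 f(16,12)=120 f(16,14)=16 f(16,16)=1
t=17: f(17,-3)=13260 f(17,-1)=21930 f(17,1)=23630 f(17,3)=19312 f(17,5)=12359 f(17,7)=6187 f(17,9)=2380 f(17,11)=680 f(17,13)=136 f(17,15)=17 f(17,17)=1
t=18: f(18,-4)=13260 f(18,-2)=35190 f(18,0)=45560 f(18,2)=42942 f(18,4)=31671 f(18,6)=18546 f(18,8)=8567 f(18,10)=3060 f(18,12)=816 f(18,14)=153 f(18,16)=18 f(18,18)=1
t=19: f(19,-3)=48450 f(19,-1)=80750 f(19,1)=88502 f(19,3)=74613 f(19,5)=50217 f(19,7)=27113 f(19,9)=11627 f(19,11)=3876 f(19,13)=969 f(19,15)=171 f(19,17)=19 f(19,19)=1
t=20: f(20,-4)=48450 f(20,-2)=129200 f(20,0)=169252 f(20,2)=163115 f(20,4)=124830 f(20,6)=77330 f(20,8)=38740 f(20,10)=15503 f(20,12)=4845 f(20,14)=1140 f(20,16)=190 f(20,18)=20 f(20,20)=1
t=21: f(21,-3)=177650 f(21,-1)=298452 f(21,1)=332367 f(21,3)=287945 f(21,5)=202160 f(21,7)=116070 f(21,9)=54243 f(21,11)=20348 f(21,13)=5985 f(21,15)=1330 f(21,17)=210 f(21,19)=21 f(21,21)=1
Σ_s f(21,s) = 1496782
P = 1496782/2097152 = 748391/1048576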